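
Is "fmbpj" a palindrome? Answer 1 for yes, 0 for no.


Input: fmbpj
Reversed: jpbmf
  Compare pos 0 ('f') with pos 4 ('j'): MISMATCH
  Compare pos 1 ('m') with pos 3 ('p'): MISMATCH
Result: not a palindrome

0


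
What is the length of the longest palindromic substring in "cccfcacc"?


Input: "cccfcacc"
Checking substrings for palindromes:
  [0:3] "ccc" (len 3) => palindrome
  [2:5] "cfc" (len 3) => palindrome
  [4:7] "cac" (len 3) => palindrome
  [0:2] "cc" (len 2) => palindrome
  [1:3] "cc" (len 2) => palindrome
  [6:8] "cc" (len 2) => palindrome
Longest palindromic substring: "ccc" with length 3

3


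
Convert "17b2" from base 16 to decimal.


Input: "17b2" in base 16
Positional expansion:
  Digit '1' (value 1) x 16^3 = 4096
  Digit '7' (value 7) x 16^2 = 1792
  Digit 'b' (value 11) x 16^1 = 176
  Digit '2' (value 2) x 16^0 = 2
Sum = 6066

6066


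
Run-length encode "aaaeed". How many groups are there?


Input: aaaeed
Scanning for consecutive runs:
  Group 1: 'a' x 3 (positions 0-2)
  Group 2: 'e' x 2 (positions 3-4)
  Group 3: 'd' x 1 (positions 5-5)
Total groups: 3

3


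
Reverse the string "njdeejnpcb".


Input: njdeejnpcb
Reading characters right to left:
  Position 9: 'b'
  Position 8: 'c'
  Position 7: 'p'
  Position 6: 'n'
  Position 5: 'j'
  Position 4: 'e'
  Position 3: 'e'
  Position 2: 'd'
  Position 1: 'j'
  Position 0: 'n'
Reversed: bcpnjeedjn

bcpnjeedjn


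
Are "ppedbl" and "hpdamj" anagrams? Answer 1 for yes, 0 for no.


Strings: "ppedbl", "hpdamj"
Sorted first:  bdelpp
Sorted second: adhjmp
Differ at position 0: 'b' vs 'a' => not anagrams

0


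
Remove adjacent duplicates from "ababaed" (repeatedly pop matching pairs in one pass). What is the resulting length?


Input: ababaed
Stack-based adjacent duplicate removal:
  Read 'a': push. Stack: a
  Read 'b': push. Stack: ab
  Read 'a': push. Stack: aba
  Read 'b': push. Stack: abab
  Read 'a': push. Stack: ababa
  Read 'e': push. Stack: ababae
  Read 'd': push. Stack: ababaed
Final stack: "ababaed" (length 7)

7


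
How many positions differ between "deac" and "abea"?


Comparing "deac" and "abea" position by position:
  Position 0: 'd' vs 'a' => DIFFER
  Position 1: 'e' vs 'b' => DIFFER
  Position 2: 'a' vs 'e' => DIFFER
  Position 3: 'c' vs 'a' => DIFFER
Positions that differ: 4

4


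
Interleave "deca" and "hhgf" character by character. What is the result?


Interleaving "deca" and "hhgf":
  Position 0: 'd' from first, 'h' from second => "dh"
  Position 1: 'e' from first, 'h' from second => "eh"
  Position 2: 'c' from first, 'g' from second => "cg"
  Position 3: 'a' from first, 'f' from second => "af"
Result: dhehcgaf

dhehcgaf


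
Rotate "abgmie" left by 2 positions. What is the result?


Input: "abgmie", rotate left by 2
First 2 characters: "ab"
Remaining characters: "gmie"
Concatenate remaining + first: "gmie" + "ab" = "gmieab"

gmieab


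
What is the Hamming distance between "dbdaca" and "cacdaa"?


Comparing "dbdaca" and "cacdaa" position by position:
  Position 0: 'd' vs 'c' => differ
  Position 1: 'b' vs 'a' => differ
  Position 2: 'd' vs 'c' => differ
  Position 3: 'a' vs 'd' => differ
  Position 4: 'c' vs 'a' => differ
  Position 5: 'a' vs 'a' => same
Total differences (Hamming distance): 5

5


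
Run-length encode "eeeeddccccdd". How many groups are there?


Input: eeeeddccccdd
Scanning for consecutive runs:
  Group 1: 'e' x 4 (positions 0-3)
  Group 2: 'd' x 2 (positions 4-5)
  Group 3: 'c' x 4 (positions 6-9)
  Group 4: 'd' x 2 (positions 10-11)
Total groups: 4

4


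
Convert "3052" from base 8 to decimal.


Input: "3052" in base 8
Positional expansion:
  Digit '3' (value 3) x 8^3 = 1536
  Digit '0' (value 0) x 8^2 = 0
  Digit '5' (value 5) x 8^1 = 40
  Digit '2' (value 2) x 8^0 = 2
Sum = 1578

1578


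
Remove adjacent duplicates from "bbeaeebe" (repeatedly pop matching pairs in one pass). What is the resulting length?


Input: bbeaeebe
Stack-based adjacent duplicate removal:
  Read 'b': push. Stack: b
  Read 'b': matches stack top 'b' => pop. Stack: (empty)
  Read 'e': push. Stack: e
  Read 'a': push. Stack: ea
  Read 'e': push. Stack: eae
  Read 'e': matches stack top 'e' => pop. Stack: ea
  Read 'b': push. Stack: eab
  Read 'e': push. Stack: eabe
Final stack: "eabe" (length 4)

4


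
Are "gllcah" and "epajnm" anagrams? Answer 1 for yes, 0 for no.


Strings: "gllcah", "epajnm"
Sorted first:  acghll
Sorted second: aejmnp
Differ at position 1: 'c' vs 'e' => not anagrams

0


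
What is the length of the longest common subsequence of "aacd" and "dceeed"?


LCS of "aacd" and "dceeed"
DP table:
           d    c    e    e    e    d
      0    0    0    0    0    0    0
  a   0    0    0    0    0    0    0
  a   0    0    0    0    0    0    0
  c   0    0    1    1    1    1    1
  d   0    1    1    1    1    1    2
LCS length = dp[4][6] = 2

2


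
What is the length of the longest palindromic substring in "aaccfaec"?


Input: "aaccfaec"
Checking substrings for palindromes:
  [0:2] "aa" (len 2) => palindrome
  [2:4] "cc" (len 2) => palindrome
Longest palindromic substring: "aa" with length 2

2


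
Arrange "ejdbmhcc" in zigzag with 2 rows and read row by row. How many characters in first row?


Zigzag "ejdbmhcc" into 2 rows:
Placing characters:
  'e' => row 0
  'j' => row 1
  'd' => row 0
  'b' => row 1
  'm' => row 0
  'h' => row 1
  'c' => row 0
  'c' => row 1
Rows:
  Row 0: "edmc"
  Row 1: "jbhc"
First row length: 4

4


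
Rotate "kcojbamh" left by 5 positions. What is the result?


Input: "kcojbamh", rotate left by 5
First 5 characters: "kcojb"
Remaining characters: "amh"
Concatenate remaining + first: "amh" + "kcojb" = "amhkcojb"

amhkcojb


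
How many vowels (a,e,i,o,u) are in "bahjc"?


Input: bahjc
Checking each character:
  'b' at position 0: consonant
  'a' at position 1: vowel (running total: 1)
  'h' at position 2: consonant
  'j' at position 3: consonant
  'c' at position 4: consonant
Total vowels: 1

1


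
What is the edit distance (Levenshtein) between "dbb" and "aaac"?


Computing edit distance: "dbb" -> "aaac"
DP table:
           a    a    a    c
      0    1    2    3    4
  d   1    1    2    3    4
  b   2    2    2    3    4
  b   3    3    3    3    4
Edit distance = dp[3][4] = 4

4


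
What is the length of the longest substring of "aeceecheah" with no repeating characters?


Input: "aeceecheah"
Sliding window (track last position of each char):
  Position 0 ('a'): window [0,0] length 1 -- new best
  Position 1 ('e'): window [0,1] length 2 -- new best
  Position 2 ('c'): window [0,2] length 3 -- new best
  Position 3 ('e'): repeat (last at 1), move window start to 2
  Position 3 ('e'): window [2,3] length 2
  Position 4 ('e'): repeat (last at 3), move window start to 4
  Position 4 ('e'): window [4,4] length 1
  Position 5 ('c'): window [4,5] length 2
  Position 6 ('h'): window [4,6] length 3
  Position 7 ('e'): repeat (last at 4), move window start to 5
  Position 7 ('e'): window [5,7] length 3
  Position 8 ('a'): window [5,8] length 4 -- new best
  Position 9 ('h'): repeat (last at 6), move window start to 7
  Position 9 ('h'): window [7,9] length 3
Longest substring with no repeats: "chea" with length 4

4


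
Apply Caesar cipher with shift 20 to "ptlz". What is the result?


Caesar cipher: shift "ptlz" by 20
  'p' (pos 15) + 20 = pos 9 = 'j'
  't' (pos 19) + 20 = pos 13 = 'n'
  'l' (pos 11) + 20 = pos 5 = 'f'
  'z' (pos 25) + 20 = pos 19 = 't'
Result: jnft

jnft


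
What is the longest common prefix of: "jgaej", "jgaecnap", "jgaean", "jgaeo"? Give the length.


Words: jgaej, jgaecnap, jgaean, jgaeo
  Position 0: all 'j' => match
  Position 1: all 'g' => match
  Position 2: all 'a' => match
  Position 3: all 'e' => match
  Position 4: ('j', 'c', 'a', 'o') => mismatch, stop
LCP = "jgae" (length 4)

4


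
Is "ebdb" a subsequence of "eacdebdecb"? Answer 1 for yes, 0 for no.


Check if "ebdb" is a subsequence of "eacdebdecb"
Greedy scan:
  Position 0 ('e'): matches sub[0] = 'e'
  Position 1 ('a'): no match needed
  Position 2 ('c'): no match needed
  Position 3 ('d'): no match needed
  Position 4 ('e'): no match needed
  Position 5 ('b'): matches sub[1] = 'b'
  Position 6 ('d'): matches sub[2] = 'd'
  Position 7 ('e'): no match needed
  Position 8 ('c'): no match needed
  Position 9 ('b'): matches sub[3] = 'b'
All 4 characters matched => is a subsequence

1


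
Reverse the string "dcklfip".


Input: dcklfip
Reading characters right to left:
  Position 6: 'p'
  Position 5: 'i'
  Position 4: 'f'
  Position 3: 'l'
  Position 2: 'k'
  Position 1: 'c'
  Position 0: 'd'
Reversed: piflkcd

piflkcd


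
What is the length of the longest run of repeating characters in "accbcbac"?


Input: "accbcbac"
Scanning for longest run:
  Position 1 ('c'): new char, reset run to 1
  Position 2 ('c'): continues run of 'c', length=2
  Position 3 ('b'): new char, reset run to 1
  Position 4 ('c'): new char, reset run to 1
  Position 5 ('b'): new char, reset run to 1
  Position 6 ('a'): new char, reset run to 1
  Position 7 ('c'): new char, reset run to 1
Longest run: 'c' with length 2

2


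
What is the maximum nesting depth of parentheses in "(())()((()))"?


Input: "(())()((()))"
Tracking depth:
  Position 0 '(': depth becomes 1
  Position 1 '(': depth becomes 2
  Position 2 ')': depth becomes 1
  Position 3 ')': depth becomes 0
  Position 4 '(': depth becomes 1
  Position 5 ')': depth becomes 0
  Position 6 '(': depth becomes 1
  Position 7 '(': depth becomes 2
  Position 8 '(': depth becomes 3
  Position 9 ')': depth becomes 2
  Position 10 ')': depth becomes 1
  Position 11 ')': depth becomes 0
Maximum depth reached: 3

3


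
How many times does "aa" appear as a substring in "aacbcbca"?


Searching for "aa" in "aacbcbca"
Scanning each position:
  Position 0: "aa" => MATCH
  Position 1: "ac" => no
  Position 2: "cb" => no
  Position 3: "bc" => no
  Position 4: "cb" => no
  Position 5: "bc" => no
  Position 6: "ca" => no
Total occurrences: 1

1


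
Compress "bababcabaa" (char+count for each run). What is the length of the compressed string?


Input: bababcabaa
Runs:
  'b' x 1 => "b1"
  'a' x 1 => "a1"
  'b' x 1 => "b1"
  'a' x 1 => "a1"
  'b' x 1 => "b1"
  'c' x 1 => "c1"
  'a' x 1 => "a1"
  'b' x 1 => "b1"
  'a' x 2 => "a2"
Compressed: "b1a1b1a1b1c1a1b1a2"
Compressed length: 18

18


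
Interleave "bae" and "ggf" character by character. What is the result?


Interleaving "bae" and "ggf":
  Position 0: 'b' from first, 'g' from second => "bg"
  Position 1: 'a' from first, 'g' from second => "ag"
  Position 2: 'e' from first, 'f' from second => "ef"
Result: bgagef

bgagef


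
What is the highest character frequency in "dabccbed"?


Input: dabccbed
Character counts:
  'a': 1
  'b': 2
  'c': 2
  'd': 2
  'e': 1
Maximum frequency: 2

2


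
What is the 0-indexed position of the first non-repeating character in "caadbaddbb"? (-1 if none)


Input: caadbaddbb
Character frequencies:
  'a': 3
  'b': 3
  'c': 1
  'd': 3
Scanning left to right for freq == 1:
  Position 0 ('c'): unique! => answer = 0

0


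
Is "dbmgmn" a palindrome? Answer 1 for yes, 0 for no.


Input: dbmgmn
Reversed: nmgmbd
  Compare pos 0 ('d') with pos 5 ('n'): MISMATCH
  Compare pos 1 ('b') with pos 4 ('m'): MISMATCH
  Compare pos 2 ('m') with pos 3 ('g'): MISMATCH
Result: not a palindrome

0


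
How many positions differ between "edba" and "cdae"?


Comparing "edba" and "cdae" position by position:
  Position 0: 'e' vs 'c' => DIFFER
  Position 1: 'd' vs 'd' => same
  Position 2: 'b' vs 'a' => DIFFER
  Position 3: 'a' vs 'e' => DIFFER
Positions that differ: 3

3


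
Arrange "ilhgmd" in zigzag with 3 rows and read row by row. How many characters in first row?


Zigzag "ilhgmd" into 3 rows:
Placing characters:
  'i' => row 0
  'l' => row 1
  'h' => row 2
  'g' => row 1
  'm' => row 0
  'd' => row 1
Rows:
  Row 0: "im"
  Row 1: "lgd"
  Row 2: "h"
First row length: 2

2


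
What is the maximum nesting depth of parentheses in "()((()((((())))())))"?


Input: "()((()((((())))())))"
Tracking depth:
  Position 0 '(': depth becomes 1
  Position 1 ')': depth becomes 0
  Position 2 '(': depth becomes 1
  Position 3 '(': depth becomes 2
  Position 4 '(': depth becomes 3
  Position 5 ')': depth becomes 2
  Position 6 '(': depth becomes 3
  Position 7 '(': depth becomes 4
  Position 8 '(': depth becomes 5
  Position 9 '(': depth becomes 6
  Position 10 '(': depth becomes 7
  Position 11 ')': depth becomes 6
  Position 12 ')': depth becomes 5
  Position 13 ')': depth becomes 4
  Position 14 ')': depth becomes 3
  Position 15 '(': depth becomes 4
  Position 16 ')': depth becomes 3
  Position 17 ')': depth becomes 2
  Position 18 ')': depth becomes 1
  Position 19 ')': depth becomes 0
Maximum depth reached: 7

7


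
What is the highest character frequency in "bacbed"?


Input: bacbed
Character counts:
  'a': 1
  'b': 2
  'c': 1
  'd': 1
  'e': 1
Maximum frequency: 2

2


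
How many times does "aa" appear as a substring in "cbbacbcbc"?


Searching for "aa" in "cbbacbcbc"
Scanning each position:
  Position 0: "cb" => no
  Position 1: "bb" => no
  Position 2: "ba" => no
  Position 3: "ac" => no
  Position 4: "cb" => no
  Position 5: "bc" => no
  Position 6: "cb" => no
  Position 7: "bc" => no
Total occurrences: 0

0


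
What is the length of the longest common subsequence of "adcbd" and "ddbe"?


LCS of "adcbd" and "ddbe"
DP table:
           d    d    b    e
      0    0    0    0    0
  a   0    0    0    0    0
  d   0    1    1    1    1
  c   0    1    1    1    1
  b   0    1    1    2    2
  d   0    1    2    2    2
LCS length = dp[5][4] = 2

2


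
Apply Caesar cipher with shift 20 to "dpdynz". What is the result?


Caesar cipher: shift "dpdynz" by 20
  'd' (pos 3) + 20 = pos 23 = 'x'
  'p' (pos 15) + 20 = pos 9 = 'j'
  'd' (pos 3) + 20 = pos 23 = 'x'
  'y' (pos 24) + 20 = pos 18 = 's'
  'n' (pos 13) + 20 = pos 7 = 'h'
  'z' (pos 25) + 20 = pos 19 = 't'
Result: xjxsht

xjxsht


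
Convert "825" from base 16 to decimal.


Input: "825" in base 16
Positional expansion:
  Digit '8' (value 8) x 16^2 = 2048
  Digit '2' (value 2) x 16^1 = 32
  Digit '5' (value 5) x 16^0 = 5
Sum = 2085

2085


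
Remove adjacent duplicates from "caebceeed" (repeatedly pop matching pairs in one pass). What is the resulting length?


Input: caebceeed
Stack-based adjacent duplicate removal:
  Read 'c': push. Stack: c
  Read 'a': push. Stack: ca
  Read 'e': push. Stack: cae
  Read 'b': push. Stack: caeb
  Read 'c': push. Stack: caebc
  Read 'e': push. Stack: caebce
  Read 'e': matches stack top 'e' => pop. Stack: caebc
  Read 'e': push. Stack: caebce
  Read 'd': push. Stack: caebced
Final stack: "caebced" (length 7)

7


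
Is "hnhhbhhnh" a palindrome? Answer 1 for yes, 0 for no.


Input: hnhhbhhnh
Reversed: hnhhbhhnh
  Compare pos 0 ('h') with pos 8 ('h'): match
  Compare pos 1 ('n') with pos 7 ('n'): match
  Compare pos 2 ('h') with pos 6 ('h'): match
  Compare pos 3 ('h') with pos 5 ('h'): match
Result: palindrome

1


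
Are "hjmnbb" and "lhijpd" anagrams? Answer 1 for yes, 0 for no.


Strings: "hjmnbb", "lhijpd"
Sorted first:  bbhjmn
Sorted second: dhijlp
Differ at position 0: 'b' vs 'd' => not anagrams

0


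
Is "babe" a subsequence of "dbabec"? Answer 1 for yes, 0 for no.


Check if "babe" is a subsequence of "dbabec"
Greedy scan:
  Position 0 ('d'): no match needed
  Position 1 ('b'): matches sub[0] = 'b'
  Position 2 ('a'): matches sub[1] = 'a'
  Position 3 ('b'): matches sub[2] = 'b'
  Position 4 ('e'): matches sub[3] = 'e'
  Position 5 ('c'): no match needed
All 4 characters matched => is a subsequence

1


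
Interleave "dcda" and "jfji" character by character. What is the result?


Interleaving "dcda" and "jfji":
  Position 0: 'd' from first, 'j' from second => "dj"
  Position 1: 'c' from first, 'f' from second => "cf"
  Position 2: 'd' from first, 'j' from second => "dj"
  Position 3: 'a' from first, 'i' from second => "ai"
Result: djcfdjai

djcfdjai


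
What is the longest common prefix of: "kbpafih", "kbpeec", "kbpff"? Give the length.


Words: kbpafih, kbpeec, kbpff
  Position 0: all 'k' => match
  Position 1: all 'b' => match
  Position 2: all 'p' => match
  Position 3: ('a', 'e', 'f') => mismatch, stop
LCP = "kbp" (length 3)

3


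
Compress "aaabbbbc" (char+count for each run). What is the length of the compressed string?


Input: aaabbbbc
Runs:
  'a' x 3 => "a3"
  'b' x 4 => "b4"
  'c' x 1 => "c1"
Compressed: "a3b4c1"
Compressed length: 6

6


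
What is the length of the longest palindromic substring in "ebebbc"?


Input: "ebebbc"
Checking substrings for palindromes:
  [0:3] "ebe" (len 3) => palindrome
  [1:4] "beb" (len 3) => palindrome
  [3:5] "bb" (len 2) => palindrome
Longest palindromic substring: "ebe" with length 3

3


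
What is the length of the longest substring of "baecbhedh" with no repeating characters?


Input: "baecbhedh"
Sliding window (track last position of each char):
  Position 0 ('b'): window [0,0] length 1 -- new best
  Position 1 ('a'): window [0,1] length 2 -- new best
  Position 2 ('e'): window [0,2] length 3 -- new best
  Position 3 ('c'): window [0,3] length 4 -- new best
  Position 4 ('b'): repeat (last at 0), move window start to 1
  Position 4 ('b'): window [1,4] length 4
  Position 5 ('h'): window [1,5] length 5 -- new best
  Position 6 ('e'): repeat (last at 2), move window start to 3
  Position 6 ('e'): window [3,6] length 4
  Position 7 ('d'): window [3,7] length 5
  Position 8 ('h'): repeat (last at 5), move window start to 6
  Position 8 ('h'): window [6,8] length 3
Longest substring with no repeats: "aecbh" with length 5

5


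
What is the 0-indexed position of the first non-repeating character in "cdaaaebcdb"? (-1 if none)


Input: cdaaaebcdb
Character frequencies:
  'a': 3
  'b': 2
  'c': 2
  'd': 2
  'e': 1
Scanning left to right for freq == 1:
  Position 0 ('c'): freq=2, skip
  Position 1 ('d'): freq=2, skip
  Position 2 ('a'): freq=3, skip
  Position 3 ('a'): freq=3, skip
  Position 4 ('a'): freq=3, skip
  Position 5 ('e'): unique! => answer = 5

5


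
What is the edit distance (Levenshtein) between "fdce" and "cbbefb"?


Computing edit distance: "fdce" -> "cbbefb"
DP table:
           c    b    b    e    f    b
      0    1    2    3    4    5    6
  f   1    1    2    3    4    4    5
  d   2    2    2    3    4    5    5
  c   3    2    3    3    4    5    6
  e   4    3    3    4    3    4    5
Edit distance = dp[4][6] = 5

5


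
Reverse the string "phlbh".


Input: phlbh
Reading characters right to left:
  Position 4: 'h'
  Position 3: 'b'
  Position 2: 'l'
  Position 1: 'h'
  Position 0: 'p'
Reversed: hblhp

hblhp


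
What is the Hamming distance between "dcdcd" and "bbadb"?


Comparing "dcdcd" and "bbadb" position by position:
  Position 0: 'd' vs 'b' => differ
  Position 1: 'c' vs 'b' => differ
  Position 2: 'd' vs 'a' => differ
  Position 3: 'c' vs 'd' => differ
  Position 4: 'd' vs 'b' => differ
Total differences (Hamming distance): 5

5


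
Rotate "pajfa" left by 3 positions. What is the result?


Input: "pajfa", rotate left by 3
First 3 characters: "paj"
Remaining characters: "fa"
Concatenate remaining + first: "fa" + "paj" = "fapaj"

fapaj


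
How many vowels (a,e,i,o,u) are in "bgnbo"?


Input: bgnbo
Checking each character:
  'b' at position 0: consonant
  'g' at position 1: consonant
  'n' at position 2: consonant
  'b' at position 3: consonant
  'o' at position 4: vowel (running total: 1)
Total vowels: 1

1


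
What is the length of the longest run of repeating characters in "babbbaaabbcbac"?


Input: "babbbaaabbcbac"
Scanning for longest run:
  Position 1 ('a'): new char, reset run to 1
  Position 2 ('b'): new char, reset run to 1
  Position 3 ('b'): continues run of 'b', length=2
  Position 4 ('b'): continues run of 'b', length=3
  Position 5 ('a'): new char, reset run to 1
  Position 6 ('a'): continues run of 'a', length=2
  Position 7 ('a'): continues run of 'a', length=3
  Position 8 ('b'): new char, reset run to 1
  Position 9 ('b'): continues run of 'b', length=2
  Position 10 ('c'): new char, reset run to 1
  Position 11 ('b'): new char, reset run to 1
  Position 12 ('a'): new char, reset run to 1
  Position 13 ('c'): new char, reset run to 1
Longest run: 'b' with length 3

3


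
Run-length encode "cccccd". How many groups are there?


Input: cccccd
Scanning for consecutive runs:
  Group 1: 'c' x 5 (positions 0-4)
  Group 2: 'd' x 1 (positions 5-5)
Total groups: 2

2


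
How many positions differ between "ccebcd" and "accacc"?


Comparing "ccebcd" and "accacc" position by position:
  Position 0: 'c' vs 'a' => DIFFER
  Position 1: 'c' vs 'c' => same
  Position 2: 'e' vs 'c' => DIFFER
  Position 3: 'b' vs 'a' => DIFFER
  Position 4: 'c' vs 'c' => same
  Position 5: 'd' vs 'c' => DIFFER
Positions that differ: 4

4


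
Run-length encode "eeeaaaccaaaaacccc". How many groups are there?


Input: eeeaaaccaaaaacccc
Scanning for consecutive runs:
  Group 1: 'e' x 3 (positions 0-2)
  Group 2: 'a' x 3 (positions 3-5)
  Group 3: 'c' x 2 (positions 6-7)
  Group 4: 'a' x 5 (positions 8-12)
  Group 5: 'c' x 4 (positions 13-16)
Total groups: 5

5


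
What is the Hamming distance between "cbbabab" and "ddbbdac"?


Comparing "cbbabab" and "ddbbdac" position by position:
  Position 0: 'c' vs 'd' => differ
  Position 1: 'b' vs 'd' => differ
  Position 2: 'b' vs 'b' => same
  Position 3: 'a' vs 'b' => differ
  Position 4: 'b' vs 'd' => differ
  Position 5: 'a' vs 'a' => same
  Position 6: 'b' vs 'c' => differ
Total differences (Hamming distance): 5

5


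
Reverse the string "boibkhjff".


Input: boibkhjff
Reading characters right to left:
  Position 8: 'f'
  Position 7: 'f'
  Position 6: 'j'
  Position 5: 'h'
  Position 4: 'k'
  Position 3: 'b'
  Position 2: 'i'
  Position 1: 'o'
  Position 0: 'b'
Reversed: ffjhkbiob

ffjhkbiob


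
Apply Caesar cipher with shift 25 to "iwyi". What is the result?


Caesar cipher: shift "iwyi" by 25
  'i' (pos 8) + 25 = pos 7 = 'h'
  'w' (pos 22) + 25 = pos 21 = 'v'
  'y' (pos 24) + 25 = pos 23 = 'x'
  'i' (pos 8) + 25 = pos 7 = 'h'
Result: hvxh

hvxh


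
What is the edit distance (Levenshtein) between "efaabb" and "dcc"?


Computing edit distance: "efaabb" -> "dcc"
DP table:
           d    c    c
      0    1    2    3
  e   1    1    2    3
  f   2    2    2    3
  a   3    3    3    3
  a   4    4    4    4
  b   5    5    5    5
  b   6    6    6    6
Edit distance = dp[6][3] = 6

6


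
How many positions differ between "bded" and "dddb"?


Comparing "bded" and "dddb" position by position:
  Position 0: 'b' vs 'd' => DIFFER
  Position 1: 'd' vs 'd' => same
  Position 2: 'e' vs 'd' => DIFFER
  Position 3: 'd' vs 'b' => DIFFER
Positions that differ: 3

3


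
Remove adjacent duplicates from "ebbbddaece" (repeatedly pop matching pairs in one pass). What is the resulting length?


Input: ebbbddaece
Stack-based adjacent duplicate removal:
  Read 'e': push. Stack: e
  Read 'b': push. Stack: eb
  Read 'b': matches stack top 'b' => pop. Stack: e
  Read 'b': push. Stack: eb
  Read 'd': push. Stack: ebd
  Read 'd': matches stack top 'd' => pop. Stack: eb
  Read 'a': push. Stack: eba
  Read 'e': push. Stack: ebae
  Read 'c': push. Stack: ebaec
  Read 'e': push. Stack: ebaece
Final stack: "ebaece" (length 6)

6


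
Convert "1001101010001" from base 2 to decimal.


Input: "1001101010001" in base 2
Positional expansion:
  Digit '1' (value 1) x 2^12 = 4096
  Digit '0' (value 0) x 2^11 = 0
  Digit '0' (value 0) x 2^10 = 0
  Digit '1' (value 1) x 2^9 = 512
  Digit '1' (value 1) x 2^8 = 256
  Digit '0' (value 0) x 2^7 = 0
  Digit '1' (value 1) x 2^6 = 64
  Digit '0' (value 0) x 2^5 = 0
  Digit '1' (value 1) x 2^4 = 16
  Digit '0' (value 0) x 2^3 = 0
  Digit '0' (value 0) x 2^2 = 0
  Digit '0' (value 0) x 2^1 = 0
  Digit '1' (value 1) x 2^0 = 1
Sum = 4945

4945


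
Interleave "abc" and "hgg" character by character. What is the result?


Interleaving "abc" and "hgg":
  Position 0: 'a' from first, 'h' from second => "ah"
  Position 1: 'b' from first, 'g' from second => "bg"
  Position 2: 'c' from first, 'g' from second => "cg"
Result: ahbgcg

ahbgcg


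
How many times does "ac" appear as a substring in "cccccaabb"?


Searching for "ac" in "cccccaabb"
Scanning each position:
  Position 0: "cc" => no
  Position 1: "cc" => no
  Position 2: "cc" => no
  Position 3: "cc" => no
  Position 4: "ca" => no
  Position 5: "aa" => no
  Position 6: "ab" => no
  Position 7: "bb" => no
Total occurrences: 0

0


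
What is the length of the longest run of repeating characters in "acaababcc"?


Input: "acaababcc"
Scanning for longest run:
  Position 1 ('c'): new char, reset run to 1
  Position 2 ('a'): new char, reset run to 1
  Position 3 ('a'): continues run of 'a', length=2
  Position 4 ('b'): new char, reset run to 1
  Position 5 ('a'): new char, reset run to 1
  Position 6 ('b'): new char, reset run to 1
  Position 7 ('c'): new char, reset run to 1
  Position 8 ('c'): continues run of 'c', length=2
Longest run: 'a' with length 2

2


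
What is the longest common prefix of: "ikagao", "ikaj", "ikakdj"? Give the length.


Words: ikagao, ikaj, ikakdj
  Position 0: all 'i' => match
  Position 1: all 'k' => match
  Position 2: all 'a' => match
  Position 3: ('g', 'j', 'k') => mismatch, stop
LCP = "ika" (length 3)

3


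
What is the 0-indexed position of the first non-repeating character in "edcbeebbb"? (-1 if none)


Input: edcbeebbb
Character frequencies:
  'b': 4
  'c': 1
  'd': 1
  'e': 3
Scanning left to right for freq == 1:
  Position 0 ('e'): freq=3, skip
  Position 1 ('d'): unique! => answer = 1

1


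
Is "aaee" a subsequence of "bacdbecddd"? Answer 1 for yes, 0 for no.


Check if "aaee" is a subsequence of "bacdbecddd"
Greedy scan:
  Position 0 ('b'): no match needed
  Position 1 ('a'): matches sub[0] = 'a'
  Position 2 ('c'): no match needed
  Position 3 ('d'): no match needed
  Position 4 ('b'): no match needed
  Position 5 ('e'): no match needed
  Position 6 ('c'): no match needed
  Position 7 ('d'): no match needed
  Position 8 ('d'): no match needed
  Position 9 ('d'): no match needed
Only matched 1/4 characters => not a subsequence

0


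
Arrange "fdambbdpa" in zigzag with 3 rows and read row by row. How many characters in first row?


Zigzag "fdambbdpa" into 3 rows:
Placing characters:
  'f' => row 0
  'd' => row 1
  'a' => row 2
  'm' => row 1
  'b' => row 0
  'b' => row 1
  'd' => row 2
  'p' => row 1
  'a' => row 0
Rows:
  Row 0: "fba"
  Row 1: "dmbp"
  Row 2: "ad"
First row length: 3

3


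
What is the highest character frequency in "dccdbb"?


Input: dccdbb
Character counts:
  'b': 2
  'c': 2
  'd': 2
Maximum frequency: 2

2


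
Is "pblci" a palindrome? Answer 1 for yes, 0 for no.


Input: pblci
Reversed: iclbp
  Compare pos 0 ('p') with pos 4 ('i'): MISMATCH
  Compare pos 1 ('b') with pos 3 ('c'): MISMATCH
Result: not a palindrome

0


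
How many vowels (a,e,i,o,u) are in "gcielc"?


Input: gcielc
Checking each character:
  'g' at position 0: consonant
  'c' at position 1: consonant
  'i' at position 2: vowel (running total: 1)
  'e' at position 3: vowel (running total: 2)
  'l' at position 4: consonant
  'c' at position 5: consonant
Total vowels: 2

2


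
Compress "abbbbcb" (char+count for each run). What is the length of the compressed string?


Input: abbbbcb
Runs:
  'a' x 1 => "a1"
  'b' x 4 => "b4"
  'c' x 1 => "c1"
  'b' x 1 => "b1"
Compressed: "a1b4c1b1"
Compressed length: 8

8


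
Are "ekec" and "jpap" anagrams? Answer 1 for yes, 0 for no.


Strings: "ekec", "jpap"
Sorted first:  ceek
Sorted second: ajpp
Differ at position 0: 'c' vs 'a' => not anagrams

0


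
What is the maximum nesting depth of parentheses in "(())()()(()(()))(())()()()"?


Input: "(())()()(()(()))(())()()()"
Tracking depth:
  Position 0 '(': depth becomes 1
  Position 1 '(': depth becomes 2
  Position 2 ')': depth becomes 1
  Position 3 ')': depth becomes 0
  Position 4 '(': depth becomes 1
  Position 5 ')': depth becomes 0
  Position 6 '(': depth becomes 1
  Position 7 ')': depth becomes 0
  Position 8 '(': depth becomes 1
  Position 9 '(': depth becomes 2
  Position 10 ')': depth becomes 1
  Position 11 '(': depth becomes 2
  Position 12 '(': depth becomes 3
  Position 13 ')': depth becomes 2
  Position 14 ')': depth becomes 1
  Position 15 ')': depth becomes 0
  Position 16 '(': depth becomes 1
  Position 17 '(': depth becomes 2
  Position 18 ')': depth becomes 1
  Position 19 ')': depth becomes 0
  Position 20 '(': depth becomes 1
  Position 21 ')': depth becomes 0
  Position 22 '(': depth becomes 1
  Position 23 ')': depth becomes 0
  Position 24 '(': depth becomes 1
  Position 25 ')': depth becomes 0
Maximum depth reached: 3

3


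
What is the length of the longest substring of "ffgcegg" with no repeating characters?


Input: "ffgcegg"
Sliding window (track last position of each char):
  Position 0 ('f'): window [0,0] length 1 -- new best
  Position 1 ('f'): repeat (last at 0), move window start to 1
  Position 1 ('f'): window [1,1] length 1
  Position 2 ('g'): window [1,2] length 2 -- new best
  Position 3 ('c'): window [1,3] length 3 -- new best
  Position 4 ('e'): window [1,4] length 4 -- new best
  Position 5 ('g'): repeat (last at 2), move window start to 3
  Position 5 ('g'): window [3,5] length 3
  Position 6 ('g'): repeat (last at 5), move window start to 6
  Position 6 ('g'): window [6,6] length 1
Longest substring with no repeats: "fgce" with length 4

4


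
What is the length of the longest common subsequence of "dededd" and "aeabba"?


LCS of "dededd" and "aeabba"
DP table:
           a    e    a    b    b    a
      0    0    0    0    0    0    0
  d   0    0    0    0    0    0    0
  e   0    0    1    1    1    1    1
  d   0    0    1    1    1    1    1
  e   0    0    1    1    1    1    1
  d   0    0    1    1    1    1    1
  d   0    0    1    1    1    1    1
LCS length = dp[6][6] = 1

1


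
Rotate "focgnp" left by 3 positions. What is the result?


Input: "focgnp", rotate left by 3
First 3 characters: "foc"
Remaining characters: "gnp"
Concatenate remaining + first: "gnp" + "foc" = "gnpfoc"

gnpfoc


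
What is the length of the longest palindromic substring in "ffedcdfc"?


Input: "ffedcdfc"
Checking substrings for palindromes:
  [3:6] "dcd" (len 3) => palindrome
  [0:2] "ff" (len 2) => palindrome
Longest palindromic substring: "dcd" with length 3

3


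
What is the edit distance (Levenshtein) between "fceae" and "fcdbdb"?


Computing edit distance: "fceae" -> "fcdbdb"
DP table:
           f    c    d    b    d    b
      0    1    2    3    4    5    6
  f   1    0    1    2    3    4    5
  c   2    1    0    1    2    3    4
  e   3    2    1    1    2    3    4
  a   4    3    2    2    2    3    4
  e   5    4    3    3    3    3    4
Edit distance = dp[5][6] = 4

4


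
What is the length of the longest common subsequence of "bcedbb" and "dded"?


LCS of "bcedbb" and "dded"
DP table:
           d    d    e    d
      0    0    0    0    0
  b   0    0    0    0    0
  c   0    0    0    0    0
  e   0    0    0    1    1
  d   0    1    1    1    2
  b   0    1    1    1    2
  b   0    1    1    1    2
LCS length = dp[6][4] = 2

2


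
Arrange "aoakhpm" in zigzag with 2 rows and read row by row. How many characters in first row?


Zigzag "aoakhpm" into 2 rows:
Placing characters:
  'a' => row 0
  'o' => row 1
  'a' => row 0
  'k' => row 1
  'h' => row 0
  'p' => row 1
  'm' => row 0
Rows:
  Row 0: "aahm"
  Row 1: "okp"
First row length: 4

4


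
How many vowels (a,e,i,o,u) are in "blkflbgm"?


Input: blkflbgm
Checking each character:
  'b' at position 0: consonant
  'l' at position 1: consonant
  'k' at position 2: consonant
  'f' at position 3: consonant
  'l' at position 4: consonant
  'b' at position 5: consonant
  'g' at position 6: consonant
  'm' at position 7: consonant
Total vowels: 0

0


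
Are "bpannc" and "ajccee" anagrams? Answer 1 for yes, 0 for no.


Strings: "bpannc", "ajccee"
Sorted first:  abcnnp
Sorted second: acceej
Differ at position 1: 'b' vs 'c' => not anagrams

0


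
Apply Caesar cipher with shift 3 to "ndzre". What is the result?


Caesar cipher: shift "ndzre" by 3
  'n' (pos 13) + 3 = pos 16 = 'q'
  'd' (pos 3) + 3 = pos 6 = 'g'
  'z' (pos 25) + 3 = pos 2 = 'c'
  'r' (pos 17) + 3 = pos 20 = 'u'
  'e' (pos 4) + 3 = pos 7 = 'h'
Result: qgcuh

qgcuh


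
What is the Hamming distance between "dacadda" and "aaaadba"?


Comparing "dacadda" and "aaaadba" position by position:
  Position 0: 'd' vs 'a' => differ
  Position 1: 'a' vs 'a' => same
  Position 2: 'c' vs 'a' => differ
  Position 3: 'a' vs 'a' => same
  Position 4: 'd' vs 'd' => same
  Position 5: 'd' vs 'b' => differ
  Position 6: 'a' vs 'a' => same
Total differences (Hamming distance): 3

3


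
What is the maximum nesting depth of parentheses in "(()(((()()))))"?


Input: "(()(((()()))))"
Tracking depth:
  Position 0 '(': depth becomes 1
  Position 1 '(': depth becomes 2
  Position 2 ')': depth becomes 1
  Position 3 '(': depth becomes 2
  Position 4 '(': depth becomes 3
  Position 5 '(': depth becomes 4
  Position 6 '(': depth becomes 5
  Position 7 ')': depth becomes 4
  Position 8 '(': depth becomes 5
  Position 9 ')': depth becomes 4
  Position 10 ')': depth becomes 3
  Position 11 ')': depth becomes 2
  Position 12 ')': depth becomes 1
  Position 13 ')': depth becomes 0
Maximum depth reached: 5

5


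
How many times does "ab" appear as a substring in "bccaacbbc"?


Searching for "ab" in "bccaacbbc"
Scanning each position:
  Position 0: "bc" => no
  Position 1: "cc" => no
  Position 2: "ca" => no
  Position 3: "aa" => no
  Position 4: "ac" => no
  Position 5: "cb" => no
  Position 6: "bb" => no
  Position 7: "bc" => no
Total occurrences: 0

0


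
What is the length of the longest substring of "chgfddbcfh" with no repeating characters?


Input: "chgfddbcfh"
Sliding window (track last position of each char):
  Position 0 ('c'): window [0,0] length 1 -- new best
  Position 1 ('h'): window [0,1] length 2 -- new best
  Position 2 ('g'): window [0,2] length 3 -- new best
  Position 3 ('f'): window [0,3] length 4 -- new best
  Position 4 ('d'): window [0,4] length 5 -- new best
  Position 5 ('d'): repeat (last at 4), move window start to 5
  Position 5 ('d'): window [5,5] length 1
  Position 6 ('b'): window [5,6] length 2
  Position 7 ('c'): window [5,7] length 3
  Position 8 ('f'): window [5,8] length 4
  Position 9 ('h'): window [5,9] length 5
Longest substring with no repeats: "chgfd" with length 5

5


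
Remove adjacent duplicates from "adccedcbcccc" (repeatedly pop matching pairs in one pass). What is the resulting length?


Input: adccedcbcccc
Stack-based adjacent duplicate removal:
  Read 'a': push. Stack: a
  Read 'd': push. Stack: ad
  Read 'c': push. Stack: adc
  Read 'c': matches stack top 'c' => pop. Stack: ad
  Read 'e': push. Stack: ade
  Read 'd': push. Stack: aded
  Read 'c': push. Stack: adedc
  Read 'b': push. Stack: adedcb
  Read 'c': push. Stack: adedcbc
  Read 'c': matches stack top 'c' => pop. Stack: adedcb
  Read 'c': push. Stack: adedcbc
  Read 'c': matches stack top 'c' => pop. Stack: adedcb
Final stack: "adedcb" (length 6)

6


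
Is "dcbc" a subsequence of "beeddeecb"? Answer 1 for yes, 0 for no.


Check if "dcbc" is a subsequence of "beeddeecb"
Greedy scan:
  Position 0 ('b'): no match needed
  Position 1 ('e'): no match needed
  Position 2 ('e'): no match needed
  Position 3 ('d'): matches sub[0] = 'd'
  Position 4 ('d'): no match needed
  Position 5 ('e'): no match needed
  Position 6 ('e'): no match needed
  Position 7 ('c'): matches sub[1] = 'c'
  Position 8 ('b'): matches sub[2] = 'b'
Only matched 3/4 characters => not a subsequence

0


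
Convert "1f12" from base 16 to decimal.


Input: "1f12" in base 16
Positional expansion:
  Digit '1' (value 1) x 16^3 = 4096
  Digit 'f' (value 15) x 16^2 = 3840
  Digit '1' (value 1) x 16^1 = 16
  Digit '2' (value 2) x 16^0 = 2
Sum = 7954

7954


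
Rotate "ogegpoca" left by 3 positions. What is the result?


Input: "ogegpoca", rotate left by 3
First 3 characters: "oge"
Remaining characters: "gpoca"
Concatenate remaining + first: "gpoca" + "oge" = "gpocaoge"

gpocaoge


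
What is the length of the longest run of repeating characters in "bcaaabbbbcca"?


Input: "bcaaabbbbcca"
Scanning for longest run:
  Position 1 ('c'): new char, reset run to 1
  Position 2 ('a'): new char, reset run to 1
  Position 3 ('a'): continues run of 'a', length=2
  Position 4 ('a'): continues run of 'a', length=3
  Position 5 ('b'): new char, reset run to 1
  Position 6 ('b'): continues run of 'b', length=2
  Position 7 ('b'): continues run of 'b', length=3
  Position 8 ('b'): continues run of 'b', length=4
  Position 9 ('c'): new char, reset run to 1
  Position 10 ('c'): continues run of 'c', length=2
  Position 11 ('a'): new char, reset run to 1
Longest run: 'b' with length 4

4


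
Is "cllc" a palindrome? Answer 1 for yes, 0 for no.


Input: cllc
Reversed: cllc
  Compare pos 0 ('c') with pos 3 ('c'): match
  Compare pos 1 ('l') with pos 2 ('l'): match
Result: palindrome

1


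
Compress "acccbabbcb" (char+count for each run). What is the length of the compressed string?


Input: acccbabbcb
Runs:
  'a' x 1 => "a1"
  'c' x 3 => "c3"
  'b' x 1 => "b1"
  'a' x 1 => "a1"
  'b' x 2 => "b2"
  'c' x 1 => "c1"
  'b' x 1 => "b1"
Compressed: "a1c3b1a1b2c1b1"
Compressed length: 14

14


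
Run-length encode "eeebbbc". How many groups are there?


Input: eeebbbc
Scanning for consecutive runs:
  Group 1: 'e' x 3 (positions 0-2)
  Group 2: 'b' x 3 (positions 3-5)
  Group 3: 'c' x 1 (positions 6-6)
Total groups: 3

3


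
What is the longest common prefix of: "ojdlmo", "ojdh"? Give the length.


Words: ojdlmo, ojdh
  Position 0: all 'o' => match
  Position 1: all 'j' => match
  Position 2: all 'd' => match
  Position 3: ('l', 'h') => mismatch, stop
LCP = "ojd" (length 3)

3


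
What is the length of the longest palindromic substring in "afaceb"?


Input: "afaceb"
Checking substrings for palindromes:
  [0:3] "afa" (len 3) => palindrome
Longest palindromic substring: "afa" with length 3

3


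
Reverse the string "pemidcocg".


Input: pemidcocg
Reading characters right to left:
  Position 8: 'g'
  Position 7: 'c'
  Position 6: 'o'
  Position 5: 'c'
  Position 4: 'd'
  Position 3: 'i'
  Position 2: 'm'
  Position 1: 'e'
  Position 0: 'p'
Reversed: gcocdimep

gcocdimep


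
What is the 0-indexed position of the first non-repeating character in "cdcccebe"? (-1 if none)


Input: cdcccebe
Character frequencies:
  'b': 1
  'c': 4
  'd': 1
  'e': 2
Scanning left to right for freq == 1:
  Position 0 ('c'): freq=4, skip
  Position 1 ('d'): unique! => answer = 1

1


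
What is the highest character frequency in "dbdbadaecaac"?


Input: dbdbadaecaac
Character counts:
  'a': 4
  'b': 2
  'c': 2
  'd': 3
  'e': 1
Maximum frequency: 4

4


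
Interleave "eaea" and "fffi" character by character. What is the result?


Interleaving "eaea" and "fffi":
  Position 0: 'e' from first, 'f' from second => "ef"
  Position 1: 'a' from first, 'f' from second => "af"
  Position 2: 'e' from first, 'f' from second => "ef"
  Position 3: 'a' from first, 'i' from second => "ai"
Result: efafefai

efafefai


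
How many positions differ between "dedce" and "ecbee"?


Comparing "dedce" and "ecbee" position by position:
  Position 0: 'd' vs 'e' => DIFFER
  Position 1: 'e' vs 'c' => DIFFER
  Position 2: 'd' vs 'b' => DIFFER
  Position 3: 'c' vs 'e' => DIFFER
  Position 4: 'e' vs 'e' => same
Positions that differ: 4

4


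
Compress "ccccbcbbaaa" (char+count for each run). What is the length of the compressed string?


Input: ccccbcbbaaa
Runs:
  'c' x 4 => "c4"
  'b' x 1 => "b1"
  'c' x 1 => "c1"
  'b' x 2 => "b2"
  'a' x 3 => "a3"
Compressed: "c4b1c1b2a3"
Compressed length: 10

10
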